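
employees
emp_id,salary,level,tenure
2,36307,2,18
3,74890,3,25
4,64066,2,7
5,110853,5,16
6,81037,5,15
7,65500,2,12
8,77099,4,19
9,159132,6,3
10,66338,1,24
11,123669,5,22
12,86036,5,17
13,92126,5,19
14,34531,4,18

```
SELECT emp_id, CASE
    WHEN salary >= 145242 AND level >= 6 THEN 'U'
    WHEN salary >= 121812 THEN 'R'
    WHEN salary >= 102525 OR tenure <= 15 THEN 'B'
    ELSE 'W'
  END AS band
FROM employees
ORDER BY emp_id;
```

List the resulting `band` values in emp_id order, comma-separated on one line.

W, W, B, B, B, B, W, U, W, R, W, W, W

emp_id=2: ELSE → W
emp_id=3: ELSE → W
emp_id=4: salary >= 102525 OR tenure <= 15 → B
emp_id=5: salary >= 102525 OR tenure <= 15 → B
emp_id=6: salary >= 102525 OR tenure <= 15 → B
emp_id=7: salary >= 102525 OR tenure <= 15 → B
emp_id=8: ELSE → W
emp_id=9: salary >= 145242 AND level >= 6 → U
emp_id=10: ELSE → W
emp_id=11: salary >= 121812 → R
emp_id=12: ELSE → W
emp_id=13: ELSE → W
emp_id=14: ELSE → W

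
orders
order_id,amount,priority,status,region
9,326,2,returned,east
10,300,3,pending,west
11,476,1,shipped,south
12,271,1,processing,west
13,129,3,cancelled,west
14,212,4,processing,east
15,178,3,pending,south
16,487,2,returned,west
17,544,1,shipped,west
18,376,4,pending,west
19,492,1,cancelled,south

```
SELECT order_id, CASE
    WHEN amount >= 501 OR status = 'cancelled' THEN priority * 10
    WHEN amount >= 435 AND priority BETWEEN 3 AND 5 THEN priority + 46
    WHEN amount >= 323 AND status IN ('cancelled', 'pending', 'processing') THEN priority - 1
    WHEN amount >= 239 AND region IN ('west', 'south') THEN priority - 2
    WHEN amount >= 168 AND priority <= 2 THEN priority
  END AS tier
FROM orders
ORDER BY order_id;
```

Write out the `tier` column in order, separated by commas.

order_id=9: amount >= 168 AND priority <= 2 → 2
order_id=10: amount >= 239 AND region IN ('west', 'south') → 1
order_id=11: amount >= 239 AND region IN ('west', 'south') → -1
order_id=12: amount >= 239 AND region IN ('west', 'south') → -1
order_id=13: amount >= 501 OR status = 'cancelled' → 30
order_id=14: (no match → NULL) → NULL
order_id=15: (no match → NULL) → NULL
order_id=16: amount >= 239 AND region IN ('west', 'south') → 0
order_id=17: amount >= 501 OR status = 'cancelled' → 10
order_id=18: amount >= 323 AND status IN ('cancelled', 'pending', 'processing') → 3
order_id=19: amount >= 501 OR status = 'cancelled' → 10

2, 1, -1, -1, 30, NULL, NULL, 0, 10, 3, 10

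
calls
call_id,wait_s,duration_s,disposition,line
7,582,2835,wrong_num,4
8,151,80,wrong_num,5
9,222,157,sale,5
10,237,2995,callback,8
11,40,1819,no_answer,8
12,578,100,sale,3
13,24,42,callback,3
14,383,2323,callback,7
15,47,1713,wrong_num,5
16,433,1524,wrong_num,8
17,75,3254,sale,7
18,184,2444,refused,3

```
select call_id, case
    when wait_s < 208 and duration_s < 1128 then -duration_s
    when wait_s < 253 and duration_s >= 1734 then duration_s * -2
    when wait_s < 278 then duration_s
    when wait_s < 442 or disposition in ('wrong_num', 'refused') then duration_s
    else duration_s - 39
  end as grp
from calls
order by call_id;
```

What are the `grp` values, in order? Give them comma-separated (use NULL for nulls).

2835, -80, 157, -5990, -3638, 61, -42, 2323, 1713, 1524, -6508, -4888

call_id=7: wait_s < 442 or disposition in ('wrong_num', 'refused') → 2835
call_id=8: wait_s < 208 and duration_s < 1128 → -80
call_id=9: wait_s < 278 → 157
call_id=10: wait_s < 253 and duration_s >= 1734 → -5990
call_id=11: wait_s < 253 and duration_s >= 1734 → -3638
call_id=12: ELSE → 61
call_id=13: wait_s < 208 and duration_s < 1128 → -42
call_id=14: wait_s < 442 or disposition in ('wrong_num', 'refused') → 2323
call_id=15: wait_s < 278 → 1713
call_id=16: wait_s < 442 or disposition in ('wrong_num', 'refused') → 1524
call_id=17: wait_s < 253 and duration_s >= 1734 → -6508
call_id=18: wait_s < 253 and duration_s >= 1734 → -4888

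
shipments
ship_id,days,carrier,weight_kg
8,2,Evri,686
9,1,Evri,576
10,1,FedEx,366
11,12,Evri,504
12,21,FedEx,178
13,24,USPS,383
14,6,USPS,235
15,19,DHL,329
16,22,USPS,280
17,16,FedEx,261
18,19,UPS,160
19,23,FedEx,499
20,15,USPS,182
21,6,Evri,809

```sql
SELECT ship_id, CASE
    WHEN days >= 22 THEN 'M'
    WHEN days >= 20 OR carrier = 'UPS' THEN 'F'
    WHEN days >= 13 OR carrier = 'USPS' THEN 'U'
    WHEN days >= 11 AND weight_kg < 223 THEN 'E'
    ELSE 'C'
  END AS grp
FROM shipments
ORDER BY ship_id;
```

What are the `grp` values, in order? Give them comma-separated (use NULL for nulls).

ship_id=8: ELSE → C
ship_id=9: ELSE → C
ship_id=10: ELSE → C
ship_id=11: ELSE → C
ship_id=12: days >= 20 OR carrier = 'UPS' → F
ship_id=13: days >= 22 → M
ship_id=14: days >= 13 OR carrier = 'USPS' → U
ship_id=15: days >= 13 OR carrier = 'USPS' → U
ship_id=16: days >= 22 → M
ship_id=17: days >= 13 OR carrier = 'USPS' → U
ship_id=18: days >= 20 OR carrier = 'UPS' → F
ship_id=19: days >= 22 → M
ship_id=20: days >= 13 OR carrier = 'USPS' → U
ship_id=21: ELSE → C

C, C, C, C, F, M, U, U, M, U, F, M, U, C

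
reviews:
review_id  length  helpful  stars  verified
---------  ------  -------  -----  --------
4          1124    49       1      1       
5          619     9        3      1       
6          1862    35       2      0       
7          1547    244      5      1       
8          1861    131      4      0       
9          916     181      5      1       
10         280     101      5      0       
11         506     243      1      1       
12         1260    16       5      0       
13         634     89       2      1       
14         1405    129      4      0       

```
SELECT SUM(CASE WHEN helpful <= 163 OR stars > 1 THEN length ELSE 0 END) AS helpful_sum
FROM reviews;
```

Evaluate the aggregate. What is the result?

11508

review_id=4: ✓ → 1124
review_id=5: ✓ → 619
review_id=6: ✓ → 1862
review_id=7: ✓ → 1547
review_id=8: ✓ → 1861
review_id=9: ✓ → 916
review_id=10: ✓ → 280
review_id=11: ✗
review_id=12: ✓ → 1260
review_id=13: ✓ → 634
review_id=14: ✓ → 1405
helpful_sum = 1124 + 619 + 1862 + 1547 + 1861 + 916 + 280 + 1260 + 634 + 1405 = 11508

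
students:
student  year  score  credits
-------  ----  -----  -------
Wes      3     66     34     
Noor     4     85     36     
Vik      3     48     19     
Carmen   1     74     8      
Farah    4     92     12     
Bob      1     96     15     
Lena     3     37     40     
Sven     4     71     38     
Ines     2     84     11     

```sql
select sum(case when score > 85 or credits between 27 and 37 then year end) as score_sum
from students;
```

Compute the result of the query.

12

student=Wes: ✓ → 3
student=Noor: ✓ → 4
student=Vik: ✗
student=Carmen: ✗
student=Farah: ✓ → 4
student=Bob: ✓ → 1
student=Lena: ✗
student=Sven: ✗
student=Ines: ✗
score_sum = 3 + 4 + 4 + 1 = 12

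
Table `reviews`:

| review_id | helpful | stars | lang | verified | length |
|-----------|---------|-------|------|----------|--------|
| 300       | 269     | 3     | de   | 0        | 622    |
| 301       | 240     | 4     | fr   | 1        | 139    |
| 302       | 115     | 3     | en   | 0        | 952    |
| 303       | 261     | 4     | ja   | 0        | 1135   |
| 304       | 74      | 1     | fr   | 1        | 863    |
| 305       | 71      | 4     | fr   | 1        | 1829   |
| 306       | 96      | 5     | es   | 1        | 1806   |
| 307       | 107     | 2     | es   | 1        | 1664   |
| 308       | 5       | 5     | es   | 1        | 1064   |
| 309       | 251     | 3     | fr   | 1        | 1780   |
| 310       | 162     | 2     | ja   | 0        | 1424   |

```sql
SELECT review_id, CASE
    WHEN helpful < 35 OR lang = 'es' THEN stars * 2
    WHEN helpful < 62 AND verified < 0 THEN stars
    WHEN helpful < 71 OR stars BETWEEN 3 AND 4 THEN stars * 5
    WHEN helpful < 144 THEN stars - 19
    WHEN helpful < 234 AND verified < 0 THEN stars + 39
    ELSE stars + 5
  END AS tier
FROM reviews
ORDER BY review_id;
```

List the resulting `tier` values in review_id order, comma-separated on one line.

review_id=300: helpful < 71 OR stars BETWEEN 3 AND 4 → 15
review_id=301: helpful < 71 OR stars BETWEEN 3 AND 4 → 20
review_id=302: helpful < 71 OR stars BETWEEN 3 AND 4 → 15
review_id=303: helpful < 71 OR stars BETWEEN 3 AND 4 → 20
review_id=304: helpful < 144 → -18
review_id=305: helpful < 71 OR stars BETWEEN 3 AND 4 → 20
review_id=306: helpful < 35 OR lang = 'es' → 10
review_id=307: helpful < 35 OR lang = 'es' → 4
review_id=308: helpful < 35 OR lang = 'es' → 10
review_id=309: helpful < 71 OR stars BETWEEN 3 AND 4 → 15
review_id=310: ELSE → 7

15, 20, 15, 20, -18, 20, 10, 4, 10, 15, 7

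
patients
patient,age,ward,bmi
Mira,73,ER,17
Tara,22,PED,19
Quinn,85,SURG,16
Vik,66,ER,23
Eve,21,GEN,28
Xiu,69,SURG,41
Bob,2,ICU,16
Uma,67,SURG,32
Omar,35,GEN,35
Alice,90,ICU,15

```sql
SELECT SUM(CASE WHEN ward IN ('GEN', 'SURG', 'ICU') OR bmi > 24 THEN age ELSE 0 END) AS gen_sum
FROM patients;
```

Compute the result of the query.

369

patient=Mira: ✗
patient=Tara: ✗
patient=Quinn: ✓ → 85
patient=Vik: ✗
patient=Eve: ✓ → 21
patient=Xiu: ✓ → 69
patient=Bob: ✓ → 2
patient=Uma: ✓ → 67
patient=Omar: ✓ → 35
patient=Alice: ✓ → 90
gen_sum = 85 + 21 + 69 + 2 + 67 + 35 + 90 = 369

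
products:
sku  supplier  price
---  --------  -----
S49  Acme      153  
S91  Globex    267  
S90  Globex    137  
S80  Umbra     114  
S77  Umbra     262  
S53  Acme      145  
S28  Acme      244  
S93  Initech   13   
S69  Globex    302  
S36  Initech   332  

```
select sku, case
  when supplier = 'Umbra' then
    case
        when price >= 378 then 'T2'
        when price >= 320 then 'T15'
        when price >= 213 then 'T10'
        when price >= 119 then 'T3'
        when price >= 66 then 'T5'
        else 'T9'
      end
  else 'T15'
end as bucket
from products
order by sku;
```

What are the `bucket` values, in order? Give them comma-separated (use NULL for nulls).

T15, T15, T15, T15, T15, T10, T5, T15, T15, T15

sku=S28: supplier='Acme' → outer ELSE → T15
sku=S36: supplier='Initech' → outer ELSE → T15
sku=S49: supplier='Acme' → outer ELSE → T15
sku=S53: supplier='Acme' → outer ELSE → T15
sku=S69: supplier='Globex' → outer ELSE → T15
sku=S77: supplier='Umbra' → inner[price >= 213] → T10
sku=S80: supplier='Umbra' → inner[price >= 66] → T5
sku=S90: supplier='Globex' → outer ELSE → T15
sku=S91: supplier='Globex' → outer ELSE → T15
sku=S93: supplier='Initech' → outer ELSE → T15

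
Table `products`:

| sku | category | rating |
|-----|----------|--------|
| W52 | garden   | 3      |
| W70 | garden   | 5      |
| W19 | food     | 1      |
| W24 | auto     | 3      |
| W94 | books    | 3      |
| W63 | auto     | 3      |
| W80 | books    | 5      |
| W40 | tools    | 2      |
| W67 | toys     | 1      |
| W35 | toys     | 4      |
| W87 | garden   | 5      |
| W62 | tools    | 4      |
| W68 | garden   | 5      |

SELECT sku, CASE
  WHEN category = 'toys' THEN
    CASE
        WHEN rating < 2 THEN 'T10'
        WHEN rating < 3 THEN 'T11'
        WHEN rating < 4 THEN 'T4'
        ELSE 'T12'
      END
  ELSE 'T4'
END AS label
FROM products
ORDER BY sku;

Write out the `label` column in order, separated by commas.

T4, T4, T12, T4, T4, T4, T4, T10, T4, T4, T4, T4, T4

sku=W19: category='food' → outer ELSE → T4
sku=W24: category='auto' → outer ELSE → T4
sku=W35: category='toys' → inner[ELSE] → T12
sku=W40: category='tools' → outer ELSE → T4
sku=W52: category='garden' → outer ELSE → T4
sku=W62: category='tools' → outer ELSE → T4
sku=W63: category='auto' → outer ELSE → T4
sku=W67: category='toys' → inner[rating < 2] → T10
sku=W68: category='garden' → outer ELSE → T4
sku=W70: category='garden' → outer ELSE → T4
sku=W80: category='books' → outer ELSE → T4
sku=W87: category='garden' → outer ELSE → T4
sku=W94: category='books' → outer ELSE → T4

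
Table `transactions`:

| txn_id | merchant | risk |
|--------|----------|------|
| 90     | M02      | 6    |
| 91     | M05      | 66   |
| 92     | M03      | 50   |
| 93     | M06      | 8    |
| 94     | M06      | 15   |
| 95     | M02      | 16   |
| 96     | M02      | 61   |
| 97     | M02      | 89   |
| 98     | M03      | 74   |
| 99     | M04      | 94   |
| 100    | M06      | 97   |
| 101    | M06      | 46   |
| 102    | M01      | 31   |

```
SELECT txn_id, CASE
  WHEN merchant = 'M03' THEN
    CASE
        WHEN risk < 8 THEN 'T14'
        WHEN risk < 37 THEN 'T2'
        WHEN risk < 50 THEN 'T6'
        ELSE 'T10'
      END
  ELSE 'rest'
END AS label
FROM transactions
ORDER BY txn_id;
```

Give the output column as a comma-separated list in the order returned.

txn_id=90: merchant='M02' → outer ELSE → rest
txn_id=91: merchant='M05' → outer ELSE → rest
txn_id=92: merchant='M03' → inner[ELSE] → T10
txn_id=93: merchant='M06' → outer ELSE → rest
txn_id=94: merchant='M06' → outer ELSE → rest
txn_id=95: merchant='M02' → outer ELSE → rest
txn_id=96: merchant='M02' → outer ELSE → rest
txn_id=97: merchant='M02' → outer ELSE → rest
txn_id=98: merchant='M03' → inner[ELSE] → T10
txn_id=99: merchant='M04' → outer ELSE → rest
txn_id=100: merchant='M06' → outer ELSE → rest
txn_id=101: merchant='M06' → outer ELSE → rest
txn_id=102: merchant='M01' → outer ELSE → rest

rest, rest, T10, rest, rest, rest, rest, rest, T10, rest, rest, rest, rest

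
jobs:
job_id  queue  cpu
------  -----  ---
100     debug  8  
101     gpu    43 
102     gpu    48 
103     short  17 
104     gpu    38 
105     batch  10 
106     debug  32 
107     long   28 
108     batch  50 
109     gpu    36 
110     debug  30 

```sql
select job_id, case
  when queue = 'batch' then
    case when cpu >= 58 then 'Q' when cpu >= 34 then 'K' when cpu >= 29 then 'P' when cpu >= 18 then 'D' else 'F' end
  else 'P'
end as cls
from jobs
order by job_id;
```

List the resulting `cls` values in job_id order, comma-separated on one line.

P, P, P, P, P, F, P, P, K, P, P

job_id=100: queue='debug' → outer ELSE → P
job_id=101: queue='gpu' → outer ELSE → P
job_id=102: queue='gpu' → outer ELSE → P
job_id=103: queue='short' → outer ELSE → P
job_id=104: queue='gpu' → outer ELSE → P
job_id=105: queue='batch' → inner[ELSE] → F
job_id=106: queue='debug' → outer ELSE → P
job_id=107: queue='long' → outer ELSE → P
job_id=108: queue='batch' → inner[cpu >= 34] → K
job_id=109: queue='gpu' → outer ELSE → P
job_id=110: queue='debug' → outer ELSE → P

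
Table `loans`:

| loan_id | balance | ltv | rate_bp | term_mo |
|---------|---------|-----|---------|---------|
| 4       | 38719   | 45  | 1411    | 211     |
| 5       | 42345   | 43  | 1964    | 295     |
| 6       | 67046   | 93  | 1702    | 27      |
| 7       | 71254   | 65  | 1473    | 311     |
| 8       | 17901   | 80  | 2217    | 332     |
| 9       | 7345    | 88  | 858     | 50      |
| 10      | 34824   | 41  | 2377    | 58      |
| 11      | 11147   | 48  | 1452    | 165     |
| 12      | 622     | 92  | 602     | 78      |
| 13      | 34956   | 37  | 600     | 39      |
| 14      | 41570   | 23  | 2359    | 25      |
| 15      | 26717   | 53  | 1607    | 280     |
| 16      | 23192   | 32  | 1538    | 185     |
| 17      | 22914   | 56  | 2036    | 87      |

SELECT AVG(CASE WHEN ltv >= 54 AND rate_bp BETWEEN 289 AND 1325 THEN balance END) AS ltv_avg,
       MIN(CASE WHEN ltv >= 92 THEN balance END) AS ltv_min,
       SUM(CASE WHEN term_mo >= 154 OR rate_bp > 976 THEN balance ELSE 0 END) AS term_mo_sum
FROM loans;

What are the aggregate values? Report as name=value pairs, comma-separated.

ltv_avg=3983.5, ltv_min=622, term_mo_sum=397629

[ltv_avg: ltv >= 54 AND rate_bp BETWEEN 289 AND 1325]
loan_id=4: ✗
loan_id=5: ✗
loan_id=6: ✗
loan_id=7: ✗
loan_id=8: ✗
loan_id=9: ✓ → 7345
loan_id=10: ✗
loan_id=11: ✗
loan_id=12: ✓ → 622
loan_id=13: ✗
loan_id=14: ✗
loan_id=15: ✗
loan_id=16: ✗
loan_id=17: ✗
ltv_avg = (7345 + 622) / 2 = 3983.5
—
[ltv_min: ltv >= 92]
loan_id=4: ✗
loan_id=5: ✗
loan_id=6: ✓ → 67046
loan_id=7: ✗
loan_id=8: ✗
loan_id=9: ✗
loan_id=10: ✗
loan_id=11: ✗
loan_id=12: ✓ → 622
loan_id=13: ✗
loan_id=14: ✗
loan_id=15: ✗
loan_id=16: ✗
loan_id=17: ✗
ltv_min = MIN(67046, 622) = 622
—
[term_mo_sum: term_mo >= 154 OR rate_bp > 976]
loan_id=4: ✓ → 38719
loan_id=5: ✓ → 42345
loan_id=6: ✓ → 67046
loan_id=7: ✓ → 71254
loan_id=8: ✓ → 17901
loan_id=9: ✗
loan_id=10: ✓ → 34824
loan_id=11: ✓ → 11147
loan_id=12: ✗
loan_id=13: ✗
loan_id=14: ✓ → 41570
loan_id=15: ✓ → 26717
loan_id=16: ✓ → 23192
loan_id=17: ✓ → 22914
term_mo_sum = 38719 + 42345 + 67046 + 71254 + 17901 + 34824 + 11147 + 41570 + 26717 + 23192 + 22914 = 397629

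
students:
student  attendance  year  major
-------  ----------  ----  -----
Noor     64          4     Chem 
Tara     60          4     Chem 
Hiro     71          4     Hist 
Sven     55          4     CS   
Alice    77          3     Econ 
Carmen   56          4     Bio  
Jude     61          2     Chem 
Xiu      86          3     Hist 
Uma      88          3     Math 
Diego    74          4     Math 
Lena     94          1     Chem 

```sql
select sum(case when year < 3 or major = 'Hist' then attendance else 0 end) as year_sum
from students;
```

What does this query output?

student=Noor: ✗
student=Tara: ✗
student=Hiro: ✓ → 71
student=Sven: ✗
student=Alice: ✗
student=Carmen: ✗
student=Jude: ✓ → 61
student=Xiu: ✓ → 86
student=Uma: ✗
student=Diego: ✗
student=Lena: ✓ → 94
year_sum = 71 + 61 + 86 + 94 = 312

312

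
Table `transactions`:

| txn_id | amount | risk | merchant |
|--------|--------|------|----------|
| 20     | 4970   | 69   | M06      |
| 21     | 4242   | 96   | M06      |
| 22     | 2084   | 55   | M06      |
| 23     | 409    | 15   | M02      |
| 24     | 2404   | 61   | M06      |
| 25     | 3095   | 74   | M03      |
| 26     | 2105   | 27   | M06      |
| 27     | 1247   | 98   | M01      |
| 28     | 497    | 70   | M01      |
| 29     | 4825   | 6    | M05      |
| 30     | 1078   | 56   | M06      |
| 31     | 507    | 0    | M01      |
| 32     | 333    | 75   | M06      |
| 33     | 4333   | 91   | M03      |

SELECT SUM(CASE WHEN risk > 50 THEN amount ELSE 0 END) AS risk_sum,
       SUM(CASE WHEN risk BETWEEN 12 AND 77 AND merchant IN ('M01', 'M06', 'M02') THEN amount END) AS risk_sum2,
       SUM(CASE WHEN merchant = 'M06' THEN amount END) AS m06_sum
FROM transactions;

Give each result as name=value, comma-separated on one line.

risk_sum=24283, risk_sum2=13880, m06_sum=17216

[risk_sum: risk > 50]
txn_id=20: ✓ → 4970
txn_id=21: ✓ → 4242
txn_id=22: ✓ → 2084
txn_id=23: ✗
txn_id=24: ✓ → 2404
txn_id=25: ✓ → 3095
txn_id=26: ✗
txn_id=27: ✓ → 1247
txn_id=28: ✓ → 497
txn_id=29: ✗
txn_id=30: ✓ → 1078
txn_id=31: ✗
txn_id=32: ✓ → 333
txn_id=33: ✓ → 4333
risk_sum = 4970 + 4242 + 2084 + 2404 + 3095 + 1247 + 497 + 1078 + 333 + 4333 = 24283
—
[risk_sum2: risk BETWEEN 12 AND 77 AND merchant IN ('M01', 'M06', 'M02')]
txn_id=20: ✓ → 4970
txn_id=21: ✗
txn_id=22: ✓ → 2084
txn_id=23: ✓ → 409
txn_id=24: ✓ → 2404
txn_id=25: ✗
txn_id=26: ✓ → 2105
txn_id=27: ✗
txn_id=28: ✓ → 497
txn_id=29: ✗
txn_id=30: ✓ → 1078
txn_id=31: ✗
txn_id=32: ✓ → 333
txn_id=33: ✗
risk_sum2 = 4970 + 2084 + 409 + 2404 + 2105 + 497 + 1078 + 333 = 13880
—
[m06_sum: merchant = 'M06']
txn_id=20: ✓ → 4970
txn_id=21: ✓ → 4242
txn_id=22: ✓ → 2084
txn_id=23: ✗
txn_id=24: ✓ → 2404
txn_id=25: ✗
txn_id=26: ✓ → 2105
txn_id=27: ✗
txn_id=28: ✗
txn_id=29: ✗
txn_id=30: ✓ → 1078
txn_id=31: ✗
txn_id=32: ✓ → 333
txn_id=33: ✗
m06_sum = 4970 + 4242 + 2084 + 2404 + 2105 + 1078 + 333 = 17216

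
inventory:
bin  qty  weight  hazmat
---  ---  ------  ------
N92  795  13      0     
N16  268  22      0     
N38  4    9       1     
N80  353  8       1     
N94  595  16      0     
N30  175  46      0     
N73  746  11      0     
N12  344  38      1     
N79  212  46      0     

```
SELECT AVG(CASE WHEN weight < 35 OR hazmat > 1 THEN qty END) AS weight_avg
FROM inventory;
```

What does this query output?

bin=N92: ✓ → 795
bin=N16: ✓ → 268
bin=N38: ✓ → 4
bin=N80: ✓ → 353
bin=N94: ✓ → 595
bin=N30: ✗
bin=N73: ✓ → 746
bin=N12: ✗
bin=N79: ✗
weight_avg = (795 + 268 + 4 + 353 + 595 + 746) / 6 = 460.1666666667

460.1666666667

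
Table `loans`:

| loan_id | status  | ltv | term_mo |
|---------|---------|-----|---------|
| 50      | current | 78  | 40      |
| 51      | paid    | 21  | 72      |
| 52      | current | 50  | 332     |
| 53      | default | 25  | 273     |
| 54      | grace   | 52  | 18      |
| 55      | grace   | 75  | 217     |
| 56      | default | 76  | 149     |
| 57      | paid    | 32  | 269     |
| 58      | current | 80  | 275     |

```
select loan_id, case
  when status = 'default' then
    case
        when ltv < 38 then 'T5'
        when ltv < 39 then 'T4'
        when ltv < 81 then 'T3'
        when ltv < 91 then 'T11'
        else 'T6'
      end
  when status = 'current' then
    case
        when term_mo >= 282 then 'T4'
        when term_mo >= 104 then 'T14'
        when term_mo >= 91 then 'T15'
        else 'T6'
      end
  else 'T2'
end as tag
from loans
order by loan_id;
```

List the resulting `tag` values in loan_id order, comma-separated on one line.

loan_id=50: status='current' → inner[ELSE] → T6
loan_id=51: status='paid' → outer ELSE → T2
loan_id=52: status='current' → inner[term_mo >= 282] → T4
loan_id=53: status='default' → inner[ltv < 38] → T5
loan_id=54: status='grace' → outer ELSE → T2
loan_id=55: status='grace' → outer ELSE → T2
loan_id=56: status='default' → inner[ltv < 81] → T3
loan_id=57: status='paid' → outer ELSE → T2
loan_id=58: status='current' → inner[term_mo >= 104] → T14

T6, T2, T4, T5, T2, T2, T3, T2, T14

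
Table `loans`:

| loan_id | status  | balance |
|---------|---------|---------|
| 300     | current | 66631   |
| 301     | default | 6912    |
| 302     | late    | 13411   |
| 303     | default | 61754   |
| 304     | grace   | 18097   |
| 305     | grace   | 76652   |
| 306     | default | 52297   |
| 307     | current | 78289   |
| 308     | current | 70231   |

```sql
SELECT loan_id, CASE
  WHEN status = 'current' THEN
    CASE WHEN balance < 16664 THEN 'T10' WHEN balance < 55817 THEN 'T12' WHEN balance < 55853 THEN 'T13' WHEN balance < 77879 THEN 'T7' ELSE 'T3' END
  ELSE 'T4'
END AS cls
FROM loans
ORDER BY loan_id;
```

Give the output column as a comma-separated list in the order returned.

loan_id=300: status='current' → inner[balance < 77879] → T7
loan_id=301: status='default' → outer ELSE → T4
loan_id=302: status='late' → outer ELSE → T4
loan_id=303: status='default' → outer ELSE → T4
loan_id=304: status='grace' → outer ELSE → T4
loan_id=305: status='grace' → outer ELSE → T4
loan_id=306: status='default' → outer ELSE → T4
loan_id=307: status='current' → inner[ELSE] → T3
loan_id=308: status='current' → inner[balance < 77879] → T7

T7, T4, T4, T4, T4, T4, T4, T3, T7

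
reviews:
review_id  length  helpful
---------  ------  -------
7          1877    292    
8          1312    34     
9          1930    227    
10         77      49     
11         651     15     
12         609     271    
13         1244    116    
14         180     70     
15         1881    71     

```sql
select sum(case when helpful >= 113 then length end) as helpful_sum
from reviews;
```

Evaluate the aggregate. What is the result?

5660

review_id=7: ✓ → 1877
review_id=8: ✗
review_id=9: ✓ → 1930
review_id=10: ✗
review_id=11: ✗
review_id=12: ✓ → 609
review_id=13: ✓ → 1244
review_id=14: ✗
review_id=15: ✗
helpful_sum = 1877 + 1930 + 609 + 1244 = 5660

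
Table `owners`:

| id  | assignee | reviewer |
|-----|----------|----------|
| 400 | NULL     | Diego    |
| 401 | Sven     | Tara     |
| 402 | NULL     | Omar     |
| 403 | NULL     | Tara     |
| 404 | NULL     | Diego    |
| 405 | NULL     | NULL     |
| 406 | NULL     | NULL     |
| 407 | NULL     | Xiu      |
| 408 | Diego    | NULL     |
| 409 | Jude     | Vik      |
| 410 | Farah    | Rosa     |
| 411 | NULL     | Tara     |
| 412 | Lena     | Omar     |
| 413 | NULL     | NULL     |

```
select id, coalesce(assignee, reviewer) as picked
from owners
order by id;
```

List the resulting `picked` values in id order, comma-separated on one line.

Diego, Sven, Omar, Tara, Diego, NULL, NULL, Xiu, Diego, Jude, Farah, Tara, Lena, NULL

id=400: assignee=NULL, reviewer=Diego → Diego
id=401: assignee=Sven → Sven
id=402: assignee=NULL, reviewer=Omar → Omar
id=403: assignee=NULL, reviewer=Tara → Tara
id=404: assignee=NULL, reviewer=Diego → Diego
id=405: assignee=NULL, reviewer=NULL (all NULL) → NULL
id=406: assignee=NULL, reviewer=NULL (all NULL) → NULL
id=407: assignee=NULL, reviewer=Xiu → Xiu
id=408: assignee=Diego → Diego
id=409: assignee=Jude → Jude
id=410: assignee=Farah → Farah
id=411: assignee=NULL, reviewer=Tara → Tara
id=412: assignee=Lena → Lena
id=413: assignee=NULL, reviewer=NULL (all NULL) → NULL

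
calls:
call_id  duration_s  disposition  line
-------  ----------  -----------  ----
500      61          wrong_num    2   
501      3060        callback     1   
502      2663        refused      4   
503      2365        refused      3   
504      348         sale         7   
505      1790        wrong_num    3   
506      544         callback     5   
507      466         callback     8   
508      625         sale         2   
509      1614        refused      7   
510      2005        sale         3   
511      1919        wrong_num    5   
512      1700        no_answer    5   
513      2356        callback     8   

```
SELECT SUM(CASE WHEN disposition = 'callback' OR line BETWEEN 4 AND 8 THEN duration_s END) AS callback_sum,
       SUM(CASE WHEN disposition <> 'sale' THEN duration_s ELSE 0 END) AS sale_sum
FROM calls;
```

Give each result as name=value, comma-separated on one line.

[callback_sum: disposition = 'callback' OR line BETWEEN 4 AND 8]
call_id=500: ✗
call_id=501: ✓ → 3060
call_id=502: ✓ → 2663
call_id=503: ✗
call_id=504: ✓ → 348
call_id=505: ✗
call_id=506: ✓ → 544
call_id=507: ✓ → 466
call_id=508: ✗
call_id=509: ✓ → 1614
call_id=510: ✗
call_id=511: ✓ → 1919
call_id=512: ✓ → 1700
call_id=513: ✓ → 2356
callback_sum = 3060 + 2663 + 348 + 544 + 466 + 1614 + 1919 + 1700 + 2356 = 14670
—
[sale_sum: disposition <> 'sale']
call_id=500: ✓ → 61
call_id=501: ✓ → 3060
call_id=502: ✓ → 2663
call_id=503: ✓ → 2365
call_id=504: ✗
call_id=505: ✓ → 1790
call_id=506: ✓ → 544
call_id=507: ✓ → 466
call_id=508: ✗
call_id=509: ✓ → 1614
call_id=510: ✗
call_id=511: ✓ → 1919
call_id=512: ✓ → 1700
call_id=513: ✓ → 2356
sale_sum = 61 + 3060 + 2663 + 2365 + 1790 + 544 + 466 + 1614 + 1919 + 1700 + 2356 = 18538

callback_sum=14670, sale_sum=18538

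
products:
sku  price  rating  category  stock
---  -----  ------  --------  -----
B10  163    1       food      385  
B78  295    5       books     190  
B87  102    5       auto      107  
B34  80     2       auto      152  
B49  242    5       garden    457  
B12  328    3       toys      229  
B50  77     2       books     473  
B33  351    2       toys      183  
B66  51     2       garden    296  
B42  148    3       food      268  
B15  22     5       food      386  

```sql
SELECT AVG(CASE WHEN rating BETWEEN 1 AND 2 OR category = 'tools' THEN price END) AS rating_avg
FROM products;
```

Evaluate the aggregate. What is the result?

sku=B10: ✓ → 163
sku=B78: ✗
sku=B87: ✗
sku=B34: ✓ → 80
sku=B49: ✗
sku=B12: ✗
sku=B50: ✓ → 77
sku=B33: ✓ → 351
sku=B66: ✓ → 51
sku=B42: ✗
sku=B15: ✗
rating_avg = (163 + 80 + 77 + 351 + 51) / 5 = 144.4

144.4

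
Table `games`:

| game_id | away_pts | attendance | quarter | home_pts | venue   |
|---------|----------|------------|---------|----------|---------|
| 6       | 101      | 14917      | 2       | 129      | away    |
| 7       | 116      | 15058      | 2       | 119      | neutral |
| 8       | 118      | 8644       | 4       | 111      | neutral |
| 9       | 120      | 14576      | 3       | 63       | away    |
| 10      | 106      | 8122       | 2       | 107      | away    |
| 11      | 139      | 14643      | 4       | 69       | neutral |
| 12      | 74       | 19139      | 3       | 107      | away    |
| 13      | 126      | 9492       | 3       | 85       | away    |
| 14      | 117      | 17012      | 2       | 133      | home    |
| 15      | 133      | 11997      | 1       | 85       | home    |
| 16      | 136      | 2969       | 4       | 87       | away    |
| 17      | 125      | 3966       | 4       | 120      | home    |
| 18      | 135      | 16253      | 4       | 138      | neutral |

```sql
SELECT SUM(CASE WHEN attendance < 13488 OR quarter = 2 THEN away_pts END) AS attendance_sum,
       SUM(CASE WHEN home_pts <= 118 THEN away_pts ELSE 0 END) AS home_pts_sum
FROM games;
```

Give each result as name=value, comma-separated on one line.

attendance_sum=1078, home_pts_sum=952

[attendance_sum: attendance < 13488 OR quarter = 2]
game_id=6: ✓ → 101
game_id=7: ✓ → 116
game_id=8: ✓ → 118
game_id=9: ✗
game_id=10: ✓ → 106
game_id=11: ✗
game_id=12: ✗
game_id=13: ✓ → 126
game_id=14: ✓ → 117
game_id=15: ✓ → 133
game_id=16: ✓ → 136
game_id=17: ✓ → 125
game_id=18: ✗
attendance_sum = 101 + 116 + 118 + 106 + 126 + 117 + 133 + 136 + 125 = 1078
—
[home_pts_sum: home_pts <= 118]
game_id=6: ✗
game_id=7: ✗
game_id=8: ✓ → 118
game_id=9: ✓ → 120
game_id=10: ✓ → 106
game_id=11: ✓ → 139
game_id=12: ✓ → 74
game_id=13: ✓ → 126
game_id=14: ✗
game_id=15: ✓ → 133
game_id=16: ✓ → 136
game_id=17: ✗
game_id=18: ✗
home_pts_sum = 118 + 120 + 106 + 139 + 74 + 126 + 133 + 136 = 952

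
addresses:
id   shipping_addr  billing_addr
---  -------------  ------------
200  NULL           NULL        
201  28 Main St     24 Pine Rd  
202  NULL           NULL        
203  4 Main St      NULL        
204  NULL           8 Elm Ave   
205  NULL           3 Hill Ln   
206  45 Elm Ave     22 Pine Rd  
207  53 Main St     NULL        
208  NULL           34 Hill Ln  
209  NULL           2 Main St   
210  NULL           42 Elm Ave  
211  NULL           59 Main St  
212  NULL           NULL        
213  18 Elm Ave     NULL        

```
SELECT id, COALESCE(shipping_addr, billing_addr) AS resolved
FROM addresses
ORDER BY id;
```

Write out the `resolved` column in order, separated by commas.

id=200: shipping_addr=NULL, billing_addr=NULL (all NULL) → NULL
id=201: shipping_addr=28 Main St → 28 Main St
id=202: shipping_addr=NULL, billing_addr=NULL (all NULL) → NULL
id=203: shipping_addr=4 Main St → 4 Main St
id=204: shipping_addr=NULL, billing_addr=8 Elm Ave → 8 Elm Ave
id=205: shipping_addr=NULL, billing_addr=3 Hill Ln → 3 Hill Ln
id=206: shipping_addr=45 Elm Ave → 45 Elm Ave
id=207: shipping_addr=53 Main St → 53 Main St
id=208: shipping_addr=NULL, billing_addr=34 Hill Ln → 34 Hill Ln
id=209: shipping_addr=NULL, billing_addr=2 Main St → 2 Main St
id=210: shipping_addr=NULL, billing_addr=42 Elm Ave → 42 Elm Ave
id=211: shipping_addr=NULL, billing_addr=59 Main St → 59 Main St
id=212: shipping_addr=NULL, billing_addr=NULL (all NULL) → NULL
id=213: shipping_addr=18 Elm Ave → 18 Elm Ave

NULL, 28 Main St, NULL, 4 Main St, 8 Elm Ave, 3 Hill Ln, 45 Elm Ave, 53 Main St, 34 Hill Ln, 2 Main St, 42 Elm Ave, 59 Main St, NULL, 18 Elm Ave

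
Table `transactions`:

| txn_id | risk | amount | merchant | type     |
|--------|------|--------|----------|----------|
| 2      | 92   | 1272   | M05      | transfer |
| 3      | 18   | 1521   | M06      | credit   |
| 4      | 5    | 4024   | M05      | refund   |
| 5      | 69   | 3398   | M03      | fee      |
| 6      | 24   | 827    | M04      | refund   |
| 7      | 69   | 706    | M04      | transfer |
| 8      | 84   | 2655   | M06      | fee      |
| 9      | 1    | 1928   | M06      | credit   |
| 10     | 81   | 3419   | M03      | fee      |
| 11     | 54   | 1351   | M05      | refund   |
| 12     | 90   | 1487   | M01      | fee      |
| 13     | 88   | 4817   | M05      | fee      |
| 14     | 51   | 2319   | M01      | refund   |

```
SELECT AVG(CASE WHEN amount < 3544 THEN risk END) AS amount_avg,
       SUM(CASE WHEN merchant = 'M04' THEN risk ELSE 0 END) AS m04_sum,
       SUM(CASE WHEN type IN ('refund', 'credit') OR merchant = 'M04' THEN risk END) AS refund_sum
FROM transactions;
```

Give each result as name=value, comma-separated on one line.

[amount_avg: amount < 3544]
txn_id=2: ✓ → 92
txn_id=3: ✓ → 18
txn_id=4: ✗
txn_id=5: ✓ → 69
txn_id=6: ✓ → 24
txn_id=7: ✓ → 69
txn_id=8: ✓ → 84
txn_id=9: ✓ → 1
txn_id=10: ✓ → 81
txn_id=11: ✓ → 54
txn_id=12: ✓ → 90
txn_id=13: ✗
txn_id=14: ✓ → 51
amount_avg = (92 + 18 + 69 + 24 + 69 + 84 + 1 + 81 + 54 + 90 + 51) / 11 = 57.5454545455
—
[m04_sum: merchant = 'M04']
txn_id=2: ✗
txn_id=3: ✗
txn_id=4: ✗
txn_id=5: ✗
txn_id=6: ✓ → 24
txn_id=7: ✓ → 69
txn_id=8: ✗
txn_id=9: ✗
txn_id=10: ✗
txn_id=11: ✗
txn_id=12: ✗
txn_id=13: ✗
txn_id=14: ✗
m04_sum = 24 + 69 = 93
—
[refund_sum: type IN ('refund', 'credit') OR merchant = 'M04']
txn_id=2: ✗
txn_id=3: ✓ → 18
txn_id=4: ✓ → 5
txn_id=5: ✗
txn_id=6: ✓ → 24
txn_id=7: ✓ → 69
txn_id=8: ✗
txn_id=9: ✓ → 1
txn_id=10: ✗
txn_id=11: ✓ → 54
txn_id=12: ✗
txn_id=13: ✗
txn_id=14: ✓ → 51
refund_sum = 18 + 5 + 24 + 69 + 1 + 54 + 51 = 222

amount_avg=57.5454545455, m04_sum=93, refund_sum=222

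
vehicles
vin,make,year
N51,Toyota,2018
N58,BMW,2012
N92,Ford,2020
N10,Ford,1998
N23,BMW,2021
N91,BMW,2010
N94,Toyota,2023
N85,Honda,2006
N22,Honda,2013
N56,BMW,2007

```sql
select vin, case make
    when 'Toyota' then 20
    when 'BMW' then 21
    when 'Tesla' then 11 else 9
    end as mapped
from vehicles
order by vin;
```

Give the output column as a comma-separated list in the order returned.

vin=N10: ELSE → 9
vin=N22: ELSE → 9
vin=N23: make='BMW' → 21
vin=N51: make='Toyota' → 20
vin=N56: make='BMW' → 21
vin=N58: make='BMW' → 21
vin=N85: ELSE → 9
vin=N91: make='BMW' → 21
vin=N92: ELSE → 9
vin=N94: make='Toyota' → 20

9, 9, 21, 20, 21, 21, 9, 21, 9, 20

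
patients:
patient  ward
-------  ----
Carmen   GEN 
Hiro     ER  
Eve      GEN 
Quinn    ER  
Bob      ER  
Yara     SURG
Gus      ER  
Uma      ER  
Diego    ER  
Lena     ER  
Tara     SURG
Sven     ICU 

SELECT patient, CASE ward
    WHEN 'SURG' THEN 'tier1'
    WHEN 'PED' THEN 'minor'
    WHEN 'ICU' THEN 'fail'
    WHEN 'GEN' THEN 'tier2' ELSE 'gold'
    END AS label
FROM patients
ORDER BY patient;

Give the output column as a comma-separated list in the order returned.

gold, tier2, gold, tier2, gold, gold, gold, gold, fail, tier1, gold, tier1

patient=Bob: ELSE → gold
patient=Carmen: ward='GEN' → tier2
patient=Diego: ELSE → gold
patient=Eve: ward='GEN' → tier2
patient=Gus: ELSE → gold
patient=Hiro: ELSE → gold
patient=Lena: ELSE → gold
patient=Quinn: ELSE → gold
patient=Sven: ward='ICU' → fail
patient=Tara: ward='SURG' → tier1
patient=Uma: ELSE → gold
patient=Yara: ward='SURG' → tier1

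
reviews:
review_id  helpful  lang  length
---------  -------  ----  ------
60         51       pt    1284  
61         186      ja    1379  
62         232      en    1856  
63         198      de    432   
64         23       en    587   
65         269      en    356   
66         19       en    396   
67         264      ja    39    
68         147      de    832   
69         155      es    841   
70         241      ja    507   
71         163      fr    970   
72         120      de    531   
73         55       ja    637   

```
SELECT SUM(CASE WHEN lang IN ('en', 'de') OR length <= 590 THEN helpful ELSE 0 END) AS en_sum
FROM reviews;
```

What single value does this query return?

review_id=60: ✗
review_id=61: ✗
review_id=62: ✓ → 232
review_id=63: ✓ → 198
review_id=64: ✓ → 23
review_id=65: ✓ → 269
review_id=66: ✓ → 19
review_id=67: ✓ → 264
review_id=68: ✓ → 147
review_id=69: ✗
review_id=70: ✓ → 241
review_id=71: ✗
review_id=72: ✓ → 120
review_id=73: ✗
en_sum = 232 + 198 + 23 + 269 + 19 + 264 + 147 + 241 + 120 = 1513

1513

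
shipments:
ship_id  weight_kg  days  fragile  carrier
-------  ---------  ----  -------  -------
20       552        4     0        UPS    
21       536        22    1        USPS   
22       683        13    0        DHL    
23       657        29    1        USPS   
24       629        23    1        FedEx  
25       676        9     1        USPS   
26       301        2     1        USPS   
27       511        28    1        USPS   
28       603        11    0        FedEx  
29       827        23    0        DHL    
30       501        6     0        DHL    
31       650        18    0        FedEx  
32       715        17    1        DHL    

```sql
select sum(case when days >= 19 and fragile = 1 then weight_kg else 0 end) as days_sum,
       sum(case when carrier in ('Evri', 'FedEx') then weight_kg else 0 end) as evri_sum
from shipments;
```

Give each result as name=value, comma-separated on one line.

days_sum=2333, evri_sum=1882

[days_sum: days >= 19 and fragile = 1]
ship_id=20: ✗
ship_id=21: ✓ → 536
ship_id=22: ✗
ship_id=23: ✓ → 657
ship_id=24: ✓ → 629
ship_id=25: ✗
ship_id=26: ✗
ship_id=27: ✓ → 511
ship_id=28: ✗
ship_id=29: ✗
ship_id=30: ✗
ship_id=31: ✗
ship_id=32: ✗
days_sum = 536 + 657 + 629 + 511 = 2333
—
[evri_sum: carrier in ('Evri', 'FedEx')]
ship_id=20: ✗
ship_id=21: ✗
ship_id=22: ✗
ship_id=23: ✗
ship_id=24: ✓ → 629
ship_id=25: ✗
ship_id=26: ✗
ship_id=27: ✗
ship_id=28: ✓ → 603
ship_id=29: ✗
ship_id=30: ✗
ship_id=31: ✓ → 650
ship_id=32: ✗
evri_sum = 629 + 603 + 650 = 1882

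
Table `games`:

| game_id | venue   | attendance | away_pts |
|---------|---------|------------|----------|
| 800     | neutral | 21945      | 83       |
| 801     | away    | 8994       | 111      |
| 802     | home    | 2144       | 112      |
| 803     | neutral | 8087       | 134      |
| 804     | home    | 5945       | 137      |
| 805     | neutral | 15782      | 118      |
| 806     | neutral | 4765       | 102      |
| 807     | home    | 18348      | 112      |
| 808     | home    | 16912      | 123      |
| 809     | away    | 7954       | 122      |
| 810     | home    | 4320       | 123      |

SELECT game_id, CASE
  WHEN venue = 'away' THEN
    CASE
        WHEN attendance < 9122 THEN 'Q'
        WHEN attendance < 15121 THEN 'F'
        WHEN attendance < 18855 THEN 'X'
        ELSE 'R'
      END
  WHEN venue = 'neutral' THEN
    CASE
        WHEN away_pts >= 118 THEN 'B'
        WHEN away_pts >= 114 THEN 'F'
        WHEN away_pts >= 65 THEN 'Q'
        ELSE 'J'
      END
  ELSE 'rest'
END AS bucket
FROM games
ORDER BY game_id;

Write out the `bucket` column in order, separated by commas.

Q, Q, rest, B, rest, B, Q, rest, rest, Q, rest

game_id=800: venue='neutral' → inner[away_pts >= 65] → Q
game_id=801: venue='away' → inner[attendance < 9122] → Q
game_id=802: venue='home' → outer ELSE → rest
game_id=803: venue='neutral' → inner[away_pts >= 118] → B
game_id=804: venue='home' → outer ELSE → rest
game_id=805: venue='neutral' → inner[away_pts >= 118] → B
game_id=806: venue='neutral' → inner[away_pts >= 65] → Q
game_id=807: venue='home' → outer ELSE → rest
game_id=808: venue='home' → outer ELSE → rest
game_id=809: venue='away' → inner[attendance < 9122] → Q
game_id=810: venue='home' → outer ELSE → rest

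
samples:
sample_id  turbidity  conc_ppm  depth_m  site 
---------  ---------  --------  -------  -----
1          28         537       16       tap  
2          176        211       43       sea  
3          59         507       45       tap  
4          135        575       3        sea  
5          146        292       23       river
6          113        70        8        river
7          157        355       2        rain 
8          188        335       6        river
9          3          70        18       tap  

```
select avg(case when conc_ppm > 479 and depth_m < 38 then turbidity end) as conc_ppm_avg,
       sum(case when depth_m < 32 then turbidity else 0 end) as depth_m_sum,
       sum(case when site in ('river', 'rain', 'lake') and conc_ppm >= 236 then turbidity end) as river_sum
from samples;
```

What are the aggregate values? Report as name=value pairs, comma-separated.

[conc_ppm_avg: conc_ppm > 479 and depth_m < 38]
sample_id=1: ✓ → 28
sample_id=2: ✗
sample_id=3: ✗
sample_id=4: ✓ → 135
sample_id=5: ✗
sample_id=6: ✗
sample_id=7: ✗
sample_id=8: ✗
sample_id=9: ✗
conc_ppm_avg = (28 + 135) / 2 = 81.5
—
[depth_m_sum: depth_m < 32]
sample_id=1: ✓ → 28
sample_id=2: ✗
sample_id=3: ✗
sample_id=4: ✓ → 135
sample_id=5: ✓ → 146
sample_id=6: ✓ → 113
sample_id=7: ✓ → 157
sample_id=8: ✓ → 188
sample_id=9: ✓ → 3
depth_m_sum = 28 + 135 + 146 + 113 + 157 + 188 + 3 = 770
—
[river_sum: site in ('river', 'rain', 'lake') and conc_ppm >= 236]
sample_id=1: ✗
sample_id=2: ✗
sample_id=3: ✗
sample_id=4: ✗
sample_id=5: ✓ → 146
sample_id=6: ✗
sample_id=7: ✓ → 157
sample_id=8: ✓ → 188
sample_id=9: ✗
river_sum = 146 + 157 + 188 = 491

conc_ppm_avg=81.5, depth_m_sum=770, river_sum=491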